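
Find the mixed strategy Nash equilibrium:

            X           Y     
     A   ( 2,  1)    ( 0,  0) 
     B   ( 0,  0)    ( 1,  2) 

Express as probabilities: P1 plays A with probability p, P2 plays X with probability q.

p = 0.6667, q = 0.3333

Work:
Find probabilities that make opponent indifferent:
P2 chooses q to make P1 indifferent between A and B
P1 chooses p to make P2 indifferent between X and Y
Mixed NE: P1 plays (A: 0.6667, B: 0.3333), P2 plays (X: 0.3333, Y: 0.6667)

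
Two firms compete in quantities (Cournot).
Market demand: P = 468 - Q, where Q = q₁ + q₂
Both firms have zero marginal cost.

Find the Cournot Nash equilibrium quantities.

q₁* = q₂* = 156.0; P* = 156.0

Work:
Profit: π_i = P·q_i = (a - q_i - q_j)·q_i
FOC: ∂π_i/∂q_i = a - 2q_i - q_j = 0
Reaction function: q_i = (468 - q_j)/2
Symmetry: q* = 468/3 = 156.0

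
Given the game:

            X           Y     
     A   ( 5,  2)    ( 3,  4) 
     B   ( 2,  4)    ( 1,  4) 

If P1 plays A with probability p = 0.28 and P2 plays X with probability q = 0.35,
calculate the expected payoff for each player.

E[P1] = 2.008, E[P2] = 3.804

Work:
E[P1] = p·q·π₁(A,X) + p·(1-q)·π₁(A,Y) + (1-p)·q·π₁(B,X) + (1-p)·(1-q)·π₁(B,Y)
= 0.28·0.35·5 + 0.28·0.65·3 + 0.72·0.35·2 + 0.72·0.65·1
= 2.008

E[P2] = 3.804 (similar calculation)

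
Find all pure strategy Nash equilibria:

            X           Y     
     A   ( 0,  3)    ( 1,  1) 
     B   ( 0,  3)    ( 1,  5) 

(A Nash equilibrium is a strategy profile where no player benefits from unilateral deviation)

Nash equilibrium: (A, X), (B, Y)

Work:
Best responses:
  P1 vs X: payoffs [0, 0] → best response A/B (payoff 0)
  P1 vs Y: payoffs [1, 1] → best response A/B (payoff 1)
  P2 vs A: payoffs [3, 1] → best response X (payoff 3)
  P2 vs B: payoffs [3, 5] → best response Y (payoff 5)
Mutual best responses: (A,X), (B,Y) → Nash equilibria.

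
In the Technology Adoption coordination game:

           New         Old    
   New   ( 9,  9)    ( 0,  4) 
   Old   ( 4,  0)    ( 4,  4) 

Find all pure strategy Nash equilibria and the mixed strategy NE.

Pure NE: (New, New) and (Old, Old); Mixed NE: p = 0.4444, q = 0.4444

Work:
Check pure NE:
(New, New): (9, 9) - no unilateral deviation beneficial
(Old, Old): (4, 4) - no unilateral deviation beneficial
Mixed NE: P1 plays New with p = 0.4444, P2 plays New with q = 0.4444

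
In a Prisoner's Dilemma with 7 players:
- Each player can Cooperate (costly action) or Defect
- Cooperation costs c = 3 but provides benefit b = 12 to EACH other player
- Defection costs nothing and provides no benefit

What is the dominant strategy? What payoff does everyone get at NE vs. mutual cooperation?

Dominant: Defect; NE payoff = 0; Coop payoff = 69

Work:
Defect dominates (saves cost c = 3, benefit to others is external)
NE: All defect → everyone gets 0
If all cooperate: each receives (6)×12 - 3 = 69
Social dilemma: 69 > 0 but NE gives 0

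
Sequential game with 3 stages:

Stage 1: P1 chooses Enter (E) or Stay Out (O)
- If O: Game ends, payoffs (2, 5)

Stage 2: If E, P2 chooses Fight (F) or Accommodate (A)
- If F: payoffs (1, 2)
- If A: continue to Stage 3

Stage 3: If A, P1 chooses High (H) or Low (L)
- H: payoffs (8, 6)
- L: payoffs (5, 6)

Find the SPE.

SPE: (E, A, H); Outcome (8, 6)

Work:
Stage 3: P1 chooses H (8 vs 5)
Stage 2: P2: F->2, A->6 (anticipating H). Choose A
Stage 1: P1: O->2, E->8 (anticipating A, H). Choose E
SPE path: E -> A -> H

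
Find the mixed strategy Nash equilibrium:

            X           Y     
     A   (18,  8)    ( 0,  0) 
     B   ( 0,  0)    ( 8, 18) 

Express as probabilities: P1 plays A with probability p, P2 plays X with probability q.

p = 0.6923, q = 0.3077

Work:
Find probabilities that make opponent indifferent:
P2 chooses q to make P1 indifferent between A and B
P1 chooses p to make P2 indifferent between X and Y
Mixed NE: P1 plays (A: 0.6923, B: 0.3077), P2 plays (X: 0.3077, Y: 0.6923)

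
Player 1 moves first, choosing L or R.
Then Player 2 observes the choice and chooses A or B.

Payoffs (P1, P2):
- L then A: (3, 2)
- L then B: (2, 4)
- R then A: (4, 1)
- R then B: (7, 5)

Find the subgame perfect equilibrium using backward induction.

P1 plays R, P2 plays B after L and B after R; Payoff (7, 5)

Work:
Backward induction:
After L: P2 chooses B → P1 gets 2
After R: P2 chooses B → P1 gets 7
P1 chooses R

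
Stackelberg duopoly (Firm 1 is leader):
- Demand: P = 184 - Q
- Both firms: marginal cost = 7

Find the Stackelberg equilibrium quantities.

q₁* (leader) = 88.5, q₂* (follower) = 44.25

Work:
Follower's reaction: q₂ = (a - c - q₁)/2
Leader substitutes: π₁ = q₁·(a - q₁ - (a-c-q₁)/2 - c)
FOC: q₁* = (184 - 7)/2 = 88.50
Then: q₂* = (184 - 7 - 88.5)/2 = 44.25
Leader has first-mover advantage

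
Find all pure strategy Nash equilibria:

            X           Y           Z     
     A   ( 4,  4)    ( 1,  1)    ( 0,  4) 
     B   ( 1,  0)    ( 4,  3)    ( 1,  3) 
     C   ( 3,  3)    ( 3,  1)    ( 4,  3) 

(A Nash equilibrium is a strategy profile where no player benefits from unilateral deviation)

Nash equilibrium: (A, X), (B, Y), (C, Z)

Work:
Best responses:
  P1 vs X: payoffs [4, 1, 3] → best response A (payoff 4)
  P1 vs Y: payoffs [1, 4, 3] → best response B (payoff 4)
  P1 vs Z: payoffs [0, 1, 4] → best response C (payoff 4)
  P2 vs A: payoffs [4, 1, 4] → best response X/Z (payoff 4)
  P2 vs B: payoffs [0, 3, 3] → best response Y/Z (payoff 3)
  P2 vs C: payoffs [3, 1, 3] → best response X/Z (payoff 3)
Mutual best responses: (A,X), (B,Y), (C,Z) → Nash equilibria.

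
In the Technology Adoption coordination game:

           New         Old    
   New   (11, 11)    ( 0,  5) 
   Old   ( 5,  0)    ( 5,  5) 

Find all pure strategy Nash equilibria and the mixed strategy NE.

Pure NE: (New, New) and (Old, Old); Mixed NE: p = 0.4545, q = 0.4545

Work:
Check pure NE:
(New, New): (11, 11) - no unilateral deviation beneficial
(Old, Old): (5, 5) - no unilateral deviation beneficial
Mixed NE: P1 plays New with p = 0.4545, P2 plays New with q = 0.4545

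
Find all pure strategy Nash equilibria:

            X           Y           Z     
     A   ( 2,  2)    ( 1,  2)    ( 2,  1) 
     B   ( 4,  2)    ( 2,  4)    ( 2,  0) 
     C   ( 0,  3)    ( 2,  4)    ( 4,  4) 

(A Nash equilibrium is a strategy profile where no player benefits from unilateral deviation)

Nash equilibrium: (B, Y), (C, Y), (C, Z)

Work:
Best responses:
  P1 vs X: payoffs [2, 4, 0] → best response B (payoff 4)
  P1 vs Y: payoffs [1, 2, 2] → best response B/C (payoff 2)
  P1 vs Z: payoffs [2, 2, 4] → best response C (payoff 4)
  P2 vs A: payoffs [2, 2, 1] → best response X/Y (payoff 2)
  P2 vs B: payoffs [2, 4, 0] → best response Y (payoff 4)
  P2 vs C: payoffs [3, 4, 4] → best response Y/Z (payoff 4)
Mutual best responses: (B,Y), (C,Y), (C,Z) → Nash equilibria.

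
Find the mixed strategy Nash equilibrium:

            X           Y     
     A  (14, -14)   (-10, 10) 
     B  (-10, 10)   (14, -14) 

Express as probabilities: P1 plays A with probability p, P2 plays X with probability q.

p = 0.5, q = 0.5

Work:
Find probabilities that make opponent indifferent:
P2 chooses q to make P1 indifferent between A and B
P1 chooses p to make P2 indifferent between X and Y
Mixed NE: P1 plays (A: 0.5, B: 0.5), P2 plays (X: 0.5, Y: 0.5)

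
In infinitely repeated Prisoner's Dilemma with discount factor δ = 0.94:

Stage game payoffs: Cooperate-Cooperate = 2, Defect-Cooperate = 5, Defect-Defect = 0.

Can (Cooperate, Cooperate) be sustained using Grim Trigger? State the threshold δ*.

δ* = 0.6; since δ = 0.94 ≥ 0.6, cooperation can be sustained

Work:
For Grim Trigger:
Cooperate forever: 2/(1-δ)
Defect then punished: 5 + 0·δ/(1-δ)
Need: 2/(1-δ) ≥ 5 + 0·δ/(1-δ)
Solving: δ ≥ (T-R)/(T-P) = (5-2)/(5-0) = 0.6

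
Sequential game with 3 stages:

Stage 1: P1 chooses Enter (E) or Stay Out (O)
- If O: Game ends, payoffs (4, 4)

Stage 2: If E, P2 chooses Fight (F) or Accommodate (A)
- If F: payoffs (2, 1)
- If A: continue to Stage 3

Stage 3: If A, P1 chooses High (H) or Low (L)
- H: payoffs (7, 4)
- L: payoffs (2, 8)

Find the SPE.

SPE: (E, A, H); Outcome (7, 4)

Work:
Stage 3: P1 chooses H (7 vs 2)
Stage 2: P2: F->1, A->4 (anticipating H). Choose A
Stage 1: P1: O->4, E->7 (anticipating A, H). Choose E
SPE path: E -> A -> H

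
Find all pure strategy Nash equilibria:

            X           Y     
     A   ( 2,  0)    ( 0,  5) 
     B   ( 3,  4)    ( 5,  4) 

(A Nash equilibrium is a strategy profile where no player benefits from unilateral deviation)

Nash equilibrium: (B, X), (B, Y)

Work:
Best responses:
  P1 vs X: payoffs [2, 3] → best response B (payoff 3)
  P1 vs Y: payoffs [0, 5] → best response B (payoff 5)
  P2 vs A: payoffs [0, 5] → best response Y (payoff 5)
  P2 vs B: payoffs [4, 4] → best response X/Y (payoff 4)
Mutual best responses: (B,X), (B,Y) → Nash equilibria.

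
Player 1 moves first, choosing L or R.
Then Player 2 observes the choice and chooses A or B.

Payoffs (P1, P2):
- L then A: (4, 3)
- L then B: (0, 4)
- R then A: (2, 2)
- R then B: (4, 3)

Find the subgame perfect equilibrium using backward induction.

P1 plays R, P2 plays B after L and B after R; Payoff (4, 3)

Work:
Backward induction:
After L: P2 chooses B → P1 gets 0
After R: P2 chooses B → P1 gets 4
P1 chooses R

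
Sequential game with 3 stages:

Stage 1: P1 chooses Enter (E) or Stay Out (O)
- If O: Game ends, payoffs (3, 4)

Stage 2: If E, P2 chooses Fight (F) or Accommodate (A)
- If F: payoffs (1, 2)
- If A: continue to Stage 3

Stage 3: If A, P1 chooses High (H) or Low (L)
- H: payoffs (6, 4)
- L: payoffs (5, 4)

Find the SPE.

SPE: (E, A, H); Outcome (6, 4)

Work:
Stage 3: P1 chooses H (6 vs 5)
Stage 2: P2: F->2, A->4 (anticipating H). Choose A
Stage 1: P1: O->3, E->6 (anticipating A, H). Choose E
SPE path: E -> A -> H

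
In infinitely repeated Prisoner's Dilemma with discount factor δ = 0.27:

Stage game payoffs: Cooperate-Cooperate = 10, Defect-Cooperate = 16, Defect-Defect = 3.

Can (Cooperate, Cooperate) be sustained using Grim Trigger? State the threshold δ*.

δ* = 0.4615; since δ = 0.27 < 0.4615, cooperation cannot be sustained

Work:
For Grim Trigger:
Cooperate forever: 10/(1-δ)
Defect then punished: 16 + 3·δ/(1-δ)
Need: 10/(1-δ) ≥ 16 + 3·δ/(1-δ)
Solving: δ ≥ (T-R)/(T-P) = (16-10)/(16-3) = 0.4615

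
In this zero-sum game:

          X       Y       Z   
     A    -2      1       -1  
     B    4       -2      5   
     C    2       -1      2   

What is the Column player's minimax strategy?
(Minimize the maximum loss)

Column should play Y, value = 1

Work:
Column player minimizes Row's maximum payoff:
Column X: max payoff to Row = 4
Column Y: max payoff to Row = 1
Column Z: max payoff to Row = 5
Minimum is 1, achieved by column Y.
Minimax strategy: Y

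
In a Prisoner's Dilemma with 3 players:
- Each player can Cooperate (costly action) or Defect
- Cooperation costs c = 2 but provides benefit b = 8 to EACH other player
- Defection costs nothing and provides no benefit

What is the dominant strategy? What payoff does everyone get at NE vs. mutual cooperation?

Dominant: Defect; NE payoff = 0; Coop payoff = 14

Work:
Defect dominates (saves cost c = 2, benefit to others is external)
NE: All defect → everyone gets 0
If all cooperate: each receives (2)×8 - 2 = 14
Social dilemma: 14 > 0 but NE gives 0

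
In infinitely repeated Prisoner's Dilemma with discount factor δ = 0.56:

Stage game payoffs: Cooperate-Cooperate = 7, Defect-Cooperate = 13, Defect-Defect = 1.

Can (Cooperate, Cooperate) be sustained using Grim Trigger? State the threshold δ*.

δ* = 0.5; since δ = 0.56 ≥ 0.5, cooperation can be sustained

Work:
For Grim Trigger:
Cooperate forever: 7/(1-δ)
Defect then punished: 13 + 1·δ/(1-δ)
Need: 7/(1-δ) ≥ 13 + 1·δ/(1-δ)
Solving: δ ≥ (T-R)/(T-P) = (13-7)/(13-1) = 0.5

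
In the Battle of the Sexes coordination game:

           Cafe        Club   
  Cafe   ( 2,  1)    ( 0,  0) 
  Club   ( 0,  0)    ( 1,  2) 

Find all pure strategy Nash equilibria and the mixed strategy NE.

Pure NE: (Cafe, Cafe) and (Club, Club); Mixed NE: p = 0.6667, q = 0.3333

Work:
Check pure NE:
(Cafe, Cafe): (2, 1) - no unilateral deviation beneficial
(Club, Club): (1, 2) - no unilateral deviation beneficial
Mixed NE: P1 plays Cafe with p = 0.6667, P2 plays Cafe with q = 0.3333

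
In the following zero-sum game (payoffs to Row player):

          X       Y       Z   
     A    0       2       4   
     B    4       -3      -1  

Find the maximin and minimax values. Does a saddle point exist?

Maximin = 0, Minimax = 2, Saddle: False

Work:
Row minimums: [0, -3] → maximin = 0
Column maximums: [4, 2, 4] → minimax = 2
No saddle point (maximin ≠ minimax). Mixed strategy needed.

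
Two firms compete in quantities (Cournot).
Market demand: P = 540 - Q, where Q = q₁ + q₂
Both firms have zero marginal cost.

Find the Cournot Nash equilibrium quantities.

q₁* = q₂* = 180.0; P* = 180.0

Work:
Profit: π_i = P·q_i = (a - q_i - q_j)·q_i
FOC: ∂π_i/∂q_i = a - 2q_i - q_j = 0
Reaction function: q_i = (540 - q_j)/2
Symmetry: q* = 540/3 = 180.0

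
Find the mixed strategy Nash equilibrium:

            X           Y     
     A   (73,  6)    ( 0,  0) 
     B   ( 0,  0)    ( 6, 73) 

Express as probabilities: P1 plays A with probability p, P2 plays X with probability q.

p = 0.9241, q = 0.0759

Work:
Find probabilities that make opponent indifferent:
P2 chooses q to make P1 indifferent between A and B
P1 chooses p to make P2 indifferent between X and Y
Mixed NE: P1 plays (A: 0.9241, B: 0.0759), P2 plays (X: 0.0759, Y: 0.9241)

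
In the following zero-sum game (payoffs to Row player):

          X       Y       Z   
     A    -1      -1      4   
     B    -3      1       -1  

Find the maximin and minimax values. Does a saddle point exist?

Maximin = -1, Minimax = -1, Saddle: True

Work:
Row minimums: [-1, -3] → maximin = -1
Column maximums: [-1, 1, 4] → minimax = -1
Saddle point exists! Game value = -1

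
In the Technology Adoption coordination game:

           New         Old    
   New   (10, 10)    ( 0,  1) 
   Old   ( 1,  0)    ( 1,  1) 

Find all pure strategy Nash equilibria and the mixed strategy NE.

Pure NE: (New, New) and (Old, Old); Mixed NE: p = 0.1, q = 0.1

Work:
Check pure NE:
(New, New): (10, 10) - no unilateral deviation beneficial
(Old, Old): (1, 1) - no unilateral deviation beneficial
Mixed NE: P1 plays New with p = 0.1, P2 plays New with q = 0.1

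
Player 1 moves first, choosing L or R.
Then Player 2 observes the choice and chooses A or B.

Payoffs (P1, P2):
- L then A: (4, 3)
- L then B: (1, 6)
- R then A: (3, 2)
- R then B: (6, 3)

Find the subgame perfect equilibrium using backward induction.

P1 plays R, P2 plays B after L and B after R; Payoff (6, 3)

Work:
Backward induction:
After L: P2 chooses B → P1 gets 1
After R: P2 chooses B → P1 gets 6
P1 chooses R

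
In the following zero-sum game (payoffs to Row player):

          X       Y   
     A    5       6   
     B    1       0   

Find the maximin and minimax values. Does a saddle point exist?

Maximin = 5, Minimax = 5, Saddle: True

Work:
Row minimums: [5, 0] → maximin = 5
Column maximums: [5, 6] → minimax = 5
Saddle point exists! Game value = 5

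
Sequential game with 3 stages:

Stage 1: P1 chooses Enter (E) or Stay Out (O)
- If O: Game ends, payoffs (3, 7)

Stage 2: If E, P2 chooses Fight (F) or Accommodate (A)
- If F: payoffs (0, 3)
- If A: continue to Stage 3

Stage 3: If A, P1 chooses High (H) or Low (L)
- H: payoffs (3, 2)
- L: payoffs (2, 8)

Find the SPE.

SPE: (O, F, H); Outcome (3, 7)

Work:
Stage 3: P1 chooses H (3 vs 2)
Stage 2: P2: F->3, A->2 (anticipating H). Choose F
Stage 1: P1: O->3, E->0 (anticipating F, H). Choose O
SPE path: O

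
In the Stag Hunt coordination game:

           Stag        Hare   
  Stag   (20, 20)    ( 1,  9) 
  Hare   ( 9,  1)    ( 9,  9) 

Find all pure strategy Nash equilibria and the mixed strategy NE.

Pure NE: (Stag, Stag) and (Hare, Hare); Mixed NE: p = 0.4211, q = 0.4211

Work:
Check pure NE:
(Stag, Stag): (20, 20) - no unilateral deviation beneficial
(Hare, Hare): (9, 9) - no unilateral deviation beneficial
Mixed NE: P1 plays Stag with p = 0.4211, P2 plays Stag with q = 0.4211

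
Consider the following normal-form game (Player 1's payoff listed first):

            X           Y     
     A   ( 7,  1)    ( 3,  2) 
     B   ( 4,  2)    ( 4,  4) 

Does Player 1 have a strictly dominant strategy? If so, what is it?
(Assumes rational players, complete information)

No strictly dominant strategy exists for Player 1

Work:
A strategy strictly dominates another if it gives a strictly higher payoff against every opponent action. Compare each pair of P1's strategies column-by-column:
  A vs B: [7 vs 4, 3 vs 4] → A does not strictly dominate B (column Y: 3 ≤ 4)
  B vs A: [4 vs 7, 4 vs 3] → B does not strictly dominate A (column X: 4 ≤ 7)
No single strategy strictly dominates all others → no strictly dominant strategy.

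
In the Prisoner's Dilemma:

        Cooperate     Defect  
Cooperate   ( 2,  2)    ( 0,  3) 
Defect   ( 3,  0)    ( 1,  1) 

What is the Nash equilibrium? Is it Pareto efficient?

(Defect, Defect) is NE; not Pareto efficient

Work:
Defect dominates Cooperate for both players:
If P2 cooperates: Defect (3) > Cooperate (2)
If P2 defects: Defect (1) > Cooperate (0)
NE: (Defect, Defect) with payoff (1, 1)
But (Cooperate, Cooperate) = (2, 2) Pareto dominates (1, 1)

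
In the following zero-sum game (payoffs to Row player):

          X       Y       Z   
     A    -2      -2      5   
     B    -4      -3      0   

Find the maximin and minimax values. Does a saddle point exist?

Maximin = -2, Minimax = -2, Saddle: True

Work:
Row minimums: [-2, -4] → maximin = -2
Column maximums: [-2, -2, 5] → minimax = -2
Saddle point exists! Game value = -2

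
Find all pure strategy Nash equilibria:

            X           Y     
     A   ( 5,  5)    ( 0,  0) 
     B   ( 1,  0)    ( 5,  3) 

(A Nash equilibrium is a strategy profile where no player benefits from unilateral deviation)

Nash equilibrium: (A, X), (B, Y)

Work:
Best responses:
  P1 vs X: payoffs [5, 1] → best response A (payoff 5)
  P1 vs Y: payoffs [0, 5] → best response B (payoff 5)
  P2 vs A: payoffs [5, 0] → best response X (payoff 5)
  P2 vs B: payoffs [0, 3] → best response Y (payoff 3)
Mutual best responses: (A,X), (B,Y) → Nash equilibria.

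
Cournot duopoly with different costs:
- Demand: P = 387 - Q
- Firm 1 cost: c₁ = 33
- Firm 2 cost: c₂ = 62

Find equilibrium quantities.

q₁* = 127.67, q₂* = 98.67

Work:
Reaction: q₁ = (387 - 33 - q₂)/2
Reaction: q₂ = (387 - 62 - q₁)/2
Solve simultaneously:
q₁* = (387 - 2×33 + 62)/3 = 127.67
q₂* = (387 - 2×62 + 33)/3 = 98.67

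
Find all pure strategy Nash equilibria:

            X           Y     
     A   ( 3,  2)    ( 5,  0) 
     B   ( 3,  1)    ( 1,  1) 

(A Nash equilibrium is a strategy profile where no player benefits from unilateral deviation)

Nash equilibrium: (A, X), (B, X)

Work:
Best responses:
  P1 vs X: payoffs [3, 3] → best response A/B (payoff 3)
  P1 vs Y: payoffs [5, 1] → best response A (payoff 5)
  P2 vs A: payoffs [2, 0] → best response X (payoff 2)
  P2 vs B: payoffs [1, 1] → best response X/Y (payoff 1)
Mutual best responses: (A,X), (B,X) → Nash equilibria.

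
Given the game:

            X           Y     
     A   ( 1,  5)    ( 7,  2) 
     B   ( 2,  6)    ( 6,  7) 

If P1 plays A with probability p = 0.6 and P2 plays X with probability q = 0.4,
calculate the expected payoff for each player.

E[P1] = 4.52, E[P2] = 4.56

Work:
E[P1] = p·q·π₁(A,X) + p·(1-q)·π₁(A,Y) + (1-p)·q·π₁(B,X) + (1-p)·(1-q)·π₁(B,Y)
= 0.6·0.4·1 + 0.6·0.6·7 + 0.4·0.4·2 + 0.4·0.6·6
= 4.52

E[P2] = 4.56 (similar calculation)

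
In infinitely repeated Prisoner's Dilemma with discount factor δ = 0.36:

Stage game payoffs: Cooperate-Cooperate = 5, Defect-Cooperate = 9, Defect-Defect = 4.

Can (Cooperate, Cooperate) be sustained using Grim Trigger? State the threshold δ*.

δ* = 0.8; since δ = 0.36 < 0.8, cooperation cannot be sustained

Work:
For Grim Trigger:
Cooperate forever: 5/(1-δ)
Defect then punished: 9 + 4·δ/(1-δ)
Need: 5/(1-δ) ≥ 9 + 4·δ/(1-δ)
Solving: δ ≥ (T-R)/(T-P) = (9-5)/(9-4) = 0.8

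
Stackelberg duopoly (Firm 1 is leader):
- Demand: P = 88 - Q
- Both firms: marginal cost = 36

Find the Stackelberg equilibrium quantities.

q₁* (leader) = 26.0, q₂* (follower) = 13.0

Work:
Follower's reaction: q₂ = (a - c - q₁)/2
Leader substitutes: π₁ = q₁·(a - q₁ - (a-c-q₁)/2 - c)
FOC: q₁* = (88 - 36)/2 = 26.00
Then: q₂* = (88 - 36 - 26.0)/2 = 13.00
Leader has first-mover advantage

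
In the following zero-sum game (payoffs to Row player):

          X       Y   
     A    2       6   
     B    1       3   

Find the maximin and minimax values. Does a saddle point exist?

Maximin = 2, Minimax = 2, Saddle: True

Work:
Row minimums: [2, 1] → maximin = 2
Column maximums: [2, 6] → minimax = 2
Saddle point exists! Game value = 2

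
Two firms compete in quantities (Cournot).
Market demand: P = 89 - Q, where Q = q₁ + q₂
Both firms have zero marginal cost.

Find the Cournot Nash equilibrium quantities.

q₁* = q₂* = 29.67; P* = 29.67

Work:
Profit: π_i = P·q_i = (a - q_i - q_j)·q_i
FOC: ∂π_i/∂q_i = a - 2q_i - q_j = 0
Reaction function: q_i = (89 - q_j)/2
Symmetry: q* = 89/3 = 29.67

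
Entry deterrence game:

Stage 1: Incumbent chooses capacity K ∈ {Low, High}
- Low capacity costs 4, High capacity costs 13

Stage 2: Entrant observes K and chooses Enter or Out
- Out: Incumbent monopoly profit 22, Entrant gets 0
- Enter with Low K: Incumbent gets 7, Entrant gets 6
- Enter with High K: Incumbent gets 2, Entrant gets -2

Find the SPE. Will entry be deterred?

SPE: (High, Enter|Low, Out|High); Entry deterred. Incumbent net profit = 9

Work:
After Low K: Entrant enters (6 > 0)
After High K: Entrant stays out (-2 < 0)
Incumbent: Low → 7−4=3, High → 22−13=9
Incumbent chooses High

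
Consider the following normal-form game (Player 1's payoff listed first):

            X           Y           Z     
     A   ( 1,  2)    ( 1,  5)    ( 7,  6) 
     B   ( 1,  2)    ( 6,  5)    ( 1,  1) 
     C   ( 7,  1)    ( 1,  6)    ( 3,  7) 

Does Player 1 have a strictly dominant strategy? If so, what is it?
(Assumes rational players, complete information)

No strictly dominant strategy exists for Player 1

Work:
A strategy strictly dominates another if it gives a strictly higher payoff against every opponent action. Compare each pair of P1's strategies column-by-column:
  A vs B: [1 vs 1, 1 vs 6, 7 vs 1] → A does not strictly dominate B (column X: 1 ≤ 1)
  A vs C: [1 vs 7, 1 vs 1, 7 vs 3] → A does not strictly dominate C (column X: 1 ≤ 7)
  B vs A: [1 vs 1, 6 vs 1, 1 vs 7] → B does not strictly dominate A (column X: 1 ≤ 1)
  B vs C: [1 vs 7, 6 vs 1, 1 vs 3] → B does not strictly dominate C (column X: 1 ≤ 7)
  C vs A: [7 vs 1, 1 vs 1, 3 vs 7] → C does not strictly dominate A (column Y: 1 ≤ 1)
  C vs B: [7 vs 1, 1 vs 6, 3 vs 1] → C does not strictly dominate B (column Y: 1 ≤ 6)
No single strategy strictly dominates all others → no strictly dominant strategy.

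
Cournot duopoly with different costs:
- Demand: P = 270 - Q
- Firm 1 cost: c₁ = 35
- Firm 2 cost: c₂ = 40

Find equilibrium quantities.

q₁* = 80.0, q₂* = 75.0

Work:
Reaction: q₁ = (270 - 35 - q₂)/2
Reaction: q₂ = (270 - 40 - q₁)/2
Solve simultaneously:
q₁* = (270 - 2×35 + 40)/3 = 80.0
q₂* = (270 - 2×40 + 35)/3 = 75.0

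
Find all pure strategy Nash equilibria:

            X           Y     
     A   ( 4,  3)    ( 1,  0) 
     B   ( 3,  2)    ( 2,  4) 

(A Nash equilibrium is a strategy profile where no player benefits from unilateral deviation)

Nash equilibrium: (A, X), (B, Y)

Work:
Best responses:
  P1 vs X: payoffs [4, 3] → best response A (payoff 4)
  P1 vs Y: payoffs [1, 2] → best response B (payoff 2)
  P2 vs A: payoffs [3, 0] → best response X (payoff 3)
  P2 vs B: payoffs [2, 4] → best response Y (payoff 4)
Mutual best responses: (A,X), (B,Y) → Nash equilibria.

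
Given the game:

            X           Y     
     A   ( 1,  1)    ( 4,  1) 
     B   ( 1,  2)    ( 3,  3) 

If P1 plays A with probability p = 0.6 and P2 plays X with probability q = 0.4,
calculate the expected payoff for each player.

E[P1] = 2.56, E[P2] = 1.64

Work:
E[P1] = p·q·π₁(A,X) + p·(1-q)·π₁(A,Y) + (1-p)·q·π₁(B,X) + (1-p)·(1-q)·π₁(B,Y)
= 0.6·0.4·1 + 0.6·0.6·4 + 0.4·0.4·1 + 0.4·0.6·3
= 2.56

E[P2] = 1.64 (similar calculation)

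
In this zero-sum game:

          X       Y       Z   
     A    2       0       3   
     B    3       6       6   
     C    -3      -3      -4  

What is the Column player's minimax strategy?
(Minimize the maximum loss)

Column should play X, value = 3

Work:
Column player minimizes Row's maximum payoff:
Column X: max payoff to Row = 3
Column Y: max payoff to Row = 6
Column Z: max payoff to Row = 6
Minimum is 3, achieved by column X.
Minimax strategy: X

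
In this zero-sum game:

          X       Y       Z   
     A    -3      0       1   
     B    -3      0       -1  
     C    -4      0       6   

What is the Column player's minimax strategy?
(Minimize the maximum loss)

Column should play X, value = -3

Work:
Column player minimizes Row's maximum payoff:
Column X: max payoff to Row = -3
Column Y: max payoff to Row = 0
Column Z: max payoff to Row = 6
Minimum is -3, achieved by column X.
Minimax strategy: X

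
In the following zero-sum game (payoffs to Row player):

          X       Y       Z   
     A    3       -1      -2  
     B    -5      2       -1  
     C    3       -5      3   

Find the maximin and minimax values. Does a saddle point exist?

Maximin = -2, Minimax = 2, Saddle: False

Work:
Row minimums: [-2, -5, -5] → maximin = -2
Column maximums: [3, 2, 3] → minimax = 2
No saddle point (maximin ≠ minimax). Mixed strategy needed.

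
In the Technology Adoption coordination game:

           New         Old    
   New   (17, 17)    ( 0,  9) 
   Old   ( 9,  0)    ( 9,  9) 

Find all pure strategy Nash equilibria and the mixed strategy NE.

Pure NE: (New, New) and (Old, Old); Mixed NE: p = 0.5294, q = 0.5294

Work:
Check pure NE:
(New, New): (17, 17) - no unilateral deviation beneficial
(Old, Old): (9, 9) - no unilateral deviation beneficial
Mixed NE: P1 plays New with p = 0.5294, P2 plays New with q = 0.5294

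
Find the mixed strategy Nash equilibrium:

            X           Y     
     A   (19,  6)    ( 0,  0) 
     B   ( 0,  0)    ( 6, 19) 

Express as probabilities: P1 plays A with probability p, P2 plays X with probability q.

p = 0.76, q = 0.24

Work:
Find probabilities that make opponent indifferent:
P2 chooses q to make P1 indifferent between A and B
P1 chooses p to make P2 indifferent between X and Y
Mixed NE: P1 plays (A: 0.76, B: 0.24), P2 plays (X: 0.24, Y: 0.76)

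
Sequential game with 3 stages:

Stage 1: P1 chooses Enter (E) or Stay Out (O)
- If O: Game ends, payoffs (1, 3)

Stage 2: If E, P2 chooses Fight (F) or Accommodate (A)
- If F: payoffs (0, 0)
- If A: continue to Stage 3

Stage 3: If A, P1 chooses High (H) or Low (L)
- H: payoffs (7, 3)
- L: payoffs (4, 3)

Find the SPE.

SPE: (E, A, H); Outcome (7, 3)

Work:
Stage 3: P1 chooses H (7 vs 4)
Stage 2: P2: F->0, A->3 (anticipating H). Choose A
Stage 1: P1: O->1, E->7 (anticipating A, H). Choose E
SPE path: E -> A -> H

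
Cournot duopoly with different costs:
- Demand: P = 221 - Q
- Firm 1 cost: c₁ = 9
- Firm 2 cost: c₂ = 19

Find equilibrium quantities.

q₁* = 74.0, q₂* = 64.0

Work:
Reaction: q₁ = (221 - 9 - q₂)/2
Reaction: q₂ = (221 - 19 - q₁)/2
Solve simultaneously:
q₁* = (221 - 2×9 + 19)/3 = 74.0
q₂* = (221 - 2×19 + 9)/3 = 64.0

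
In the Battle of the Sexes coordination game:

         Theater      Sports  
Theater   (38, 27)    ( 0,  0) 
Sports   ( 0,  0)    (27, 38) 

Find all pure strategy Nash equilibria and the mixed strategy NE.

Pure NE: (Theater, Theater) and (Sports, Sports); Mixed NE: p = 0.5846, q = 0.4154

Work:
Check pure NE:
(Theater, Theater): (38, 27) - no unilateral deviation beneficial
(Sports, Sports): (27, 38) - no unilateral deviation beneficial
Mixed NE: P1 plays Theater with p = 0.5846, P2 plays Theater with q = 0.4154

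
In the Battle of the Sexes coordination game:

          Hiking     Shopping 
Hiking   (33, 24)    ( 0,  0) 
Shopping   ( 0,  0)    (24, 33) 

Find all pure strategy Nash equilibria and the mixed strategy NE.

Pure NE: (Hiking, Hiking) and (Shopping, Shopping); Mixed NE: p = 0.5789, q = 0.4211

Work:
Check pure NE:
(Hiking, Hiking): (33, 24) - no unilateral deviation beneficial
(Shopping, Shopping): (24, 33) - no unilateral deviation beneficial
Mixed NE: P1 plays Hiking with p = 0.5789, P2 plays Hiking with q = 0.4211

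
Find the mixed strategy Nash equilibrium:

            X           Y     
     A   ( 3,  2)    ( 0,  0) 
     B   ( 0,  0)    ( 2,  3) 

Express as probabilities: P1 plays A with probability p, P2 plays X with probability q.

p = 0.6, q = 0.4

Work:
Find probabilities that make opponent indifferent:
P2 chooses q to make P1 indifferent between A and B
P1 chooses p to make P2 indifferent between X and Y
Mixed NE: P1 plays (A: 0.6, B: 0.4), P2 plays (X: 0.4, Y: 0.6)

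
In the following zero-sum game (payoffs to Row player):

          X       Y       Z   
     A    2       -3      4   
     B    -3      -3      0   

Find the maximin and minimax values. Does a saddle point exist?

Maximin = -3, Minimax = -3, Saddle: True

Work:
Row minimums: [-3, -3] → maximin = -3
Column maximums: [2, -3, 4] → minimax = -3
Saddle point exists! Game value = -3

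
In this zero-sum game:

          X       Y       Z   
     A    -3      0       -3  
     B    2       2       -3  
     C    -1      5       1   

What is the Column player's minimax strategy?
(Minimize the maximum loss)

Column should play Z, value = 1

Work:
Column player minimizes Row's maximum payoff:
Column X: max payoff to Row = 2
Column Y: max payoff to Row = 5
Column Z: max payoff to Row = 1
Minimum is 1, achieved by column Z.
Minimax strategy: Z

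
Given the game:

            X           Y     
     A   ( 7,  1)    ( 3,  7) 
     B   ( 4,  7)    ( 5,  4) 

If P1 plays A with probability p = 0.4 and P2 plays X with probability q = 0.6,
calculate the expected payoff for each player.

E[P1] = 4.8, E[P2] = 4.84

Work:
E[P1] = p·q·π₁(A,X) + p·(1-q)·π₁(A,Y) + (1-p)·q·π₁(B,X) + (1-p)·(1-q)·π₁(B,Y)
= 0.4·0.6·7 + 0.4·0.4·3 + 0.6·0.6·4 + 0.6·0.4·5
= 4.8

E[P2] = 4.84 (similar calculation)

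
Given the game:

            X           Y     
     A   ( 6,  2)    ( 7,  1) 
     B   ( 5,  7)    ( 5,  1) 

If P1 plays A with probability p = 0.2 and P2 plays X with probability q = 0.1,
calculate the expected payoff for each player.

E[P1] = 5.38, E[P2] = 1.5

Work:
E[P1] = p·q·π₁(A,X) + p·(1-q)·π₁(A,Y) + (1-p)·q·π₁(B,X) + (1-p)·(1-q)·π₁(B,Y)
= 0.2·0.1·6 + 0.2·0.9·7 + 0.8·0.1·5 + 0.8·0.9·5
= 5.38

E[P2] = 1.5 (similar calculation)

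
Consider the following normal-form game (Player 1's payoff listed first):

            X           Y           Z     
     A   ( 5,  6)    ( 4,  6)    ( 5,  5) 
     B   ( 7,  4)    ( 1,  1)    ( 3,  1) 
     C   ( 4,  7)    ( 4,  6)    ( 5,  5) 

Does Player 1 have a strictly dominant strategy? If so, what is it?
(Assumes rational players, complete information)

No strictly dominant strategy exists for Player 1

Work:
A strategy strictly dominates another if it gives a strictly higher payoff against every opponent action. Compare each pair of P1's strategies column-by-column:
  A vs B: [5 vs 7, 4 vs 1, 5 vs 3] → A does not strictly dominate B (column X: 5 ≤ 7)
  A vs C: [5 vs 4, 4 vs 4, 5 vs 5] → A does not strictly dominate C (column Y: 4 ≤ 4)
  B vs A: [7 vs 5, 1 vs 4, 3 vs 5] → B does not strictly dominate A (column Y: 1 ≤ 4)
  B vs C: [7 vs 4, 1 vs 4, 3 vs 5] → B does not strictly dominate C (column Y: 1 ≤ 4)
  C vs A: [4 vs 5, 4 vs 4, 5 vs 5] → C does not strictly dominate A (column X: 4 ≤ 5)
  C vs B: [4 vs 7, 4 vs 1, 5 vs 3] → C does not strictly dominate B (column X: 4 ≤ 7)
No single strategy strictly dominates all others → no strictly dominant strategy.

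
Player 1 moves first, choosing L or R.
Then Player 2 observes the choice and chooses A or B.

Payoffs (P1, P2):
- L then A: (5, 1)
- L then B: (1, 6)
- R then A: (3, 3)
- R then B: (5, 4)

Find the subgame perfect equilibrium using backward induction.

P1 plays R, P2 plays B after L and B after R; Payoff (5, 4)

Work:
Backward induction:
After L: P2 chooses B → P1 gets 1
After R: P2 chooses B → P1 gets 5
P1 chooses R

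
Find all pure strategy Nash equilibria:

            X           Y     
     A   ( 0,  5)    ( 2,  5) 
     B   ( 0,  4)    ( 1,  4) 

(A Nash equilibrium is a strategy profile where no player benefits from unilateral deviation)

Nash equilibrium: (A, X), (A, Y), (B, X)

Work:
Best responses:
  P1 vs X: payoffs [0, 0] → best response A/B (payoff 0)
  P1 vs Y: payoffs [2, 1] → best response A (payoff 2)
  P2 vs A: payoffs [5, 5] → best response X/Y (payoff 5)
  P2 vs B: payoffs [4, 4] → best response X/Y (payoff 4)
Mutual best responses: (A,X), (A,Y), (B,X) → Nash equilibria.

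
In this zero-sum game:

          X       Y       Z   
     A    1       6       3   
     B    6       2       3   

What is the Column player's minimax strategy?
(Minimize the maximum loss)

Column should play Z, value = 3

Work:
Column player minimizes Row's maximum payoff:
Column X: max payoff to Row = 6
Column Y: max payoff to Row = 6
Column Z: max payoff to Row = 3
Minimum is 3, achieved by column Z.
Minimax strategy: Z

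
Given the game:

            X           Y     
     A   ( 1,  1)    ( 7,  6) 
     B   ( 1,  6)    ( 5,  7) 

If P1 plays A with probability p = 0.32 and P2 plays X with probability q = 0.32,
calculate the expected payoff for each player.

E[P1] = 4.1552, E[P2] = 5.9504

Work:
E[P1] = p·q·π₁(A,X) + p·(1-q)·π₁(A,Y) + (1-p)·q·π₁(B,X) + (1-p)·(1-q)·π₁(B,Y)
= 0.32·0.32·1 + 0.32·0.68·7 + 0.68·0.32·1 + 0.68·0.68·5
= 4.1552

E[P2] = 5.9504 (similar calculation)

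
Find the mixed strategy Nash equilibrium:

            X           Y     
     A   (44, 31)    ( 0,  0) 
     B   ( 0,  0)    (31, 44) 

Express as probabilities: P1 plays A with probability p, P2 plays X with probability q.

p = 0.5867, q = 0.4133

Work:
Find probabilities that make opponent indifferent:
P2 chooses q to make P1 indifferent between A and B
P1 chooses p to make P2 indifferent between X and Y
Mixed NE: P1 plays (A: 0.5867, B: 0.4133), P2 plays (X: 0.4133, Y: 0.5867)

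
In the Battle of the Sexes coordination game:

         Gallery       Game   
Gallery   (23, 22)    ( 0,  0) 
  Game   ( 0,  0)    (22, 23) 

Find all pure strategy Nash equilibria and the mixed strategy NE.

Pure NE: (Gallery, Gallery) and (Game, Game); Mixed NE: p = 0.5111, q = 0.4889

Work:
Check pure NE:
(Gallery, Gallery): (23, 22) - no unilateral deviation beneficial
(Game, Game): (22, 23) - no unilateral deviation beneficial
Mixed NE: P1 plays Gallery with p = 0.5111, P2 plays Gallery with q = 0.4889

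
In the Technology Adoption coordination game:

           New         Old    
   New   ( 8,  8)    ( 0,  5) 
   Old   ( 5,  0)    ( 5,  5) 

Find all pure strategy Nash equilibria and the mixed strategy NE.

Pure NE: (New, New) and (Old, Old); Mixed NE: p = 0.625, q = 0.625

Work:
Check pure NE:
(New, New): (8, 8) - no unilateral deviation beneficial
(Old, Old): (5, 5) - no unilateral deviation beneficial
Mixed NE: P1 plays New with p = 0.625, P2 plays New with q = 0.625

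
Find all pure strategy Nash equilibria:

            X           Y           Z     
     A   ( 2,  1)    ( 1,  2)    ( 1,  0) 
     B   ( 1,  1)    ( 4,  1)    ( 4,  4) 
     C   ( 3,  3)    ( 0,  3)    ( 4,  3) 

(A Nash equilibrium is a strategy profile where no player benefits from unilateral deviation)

Nash equilibrium: (B, Z), (C, X), (C, Z)

Work:
Best responses:
  P1 vs X: payoffs [2, 1, 3] → best response C (payoff 3)
  P1 vs Y: payoffs [1, 4, 0] → best response B (payoff 4)
  P1 vs Z: payoffs [1, 4, 4] → best response B/C (payoff 4)
  P2 vs A: payoffs [1, 2, 0] → best response Y (payoff 2)
  P2 vs B: payoffs [1, 1, 4] → best response Z (payoff 4)
  P2 vs C: payoffs [3, 3, 3] → best response X/Y/Z (payoff 3)
Mutual best responses: (B,Z), (C,X), (C,Z) → Nash equilibria.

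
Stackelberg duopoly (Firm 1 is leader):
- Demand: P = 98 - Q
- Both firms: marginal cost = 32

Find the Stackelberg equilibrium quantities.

q₁* (leader) = 33.0, q₂* (follower) = 16.5

Work:
Follower's reaction: q₂ = (a - c - q₁)/2
Leader substitutes: π₁ = q₁·(a - q₁ - (a-c-q₁)/2 - c)
FOC: q₁* = (98 - 32)/2 = 33.00
Then: q₂* = (98 - 32 - 33.0)/2 = 16.50
Leader has first-mover advantage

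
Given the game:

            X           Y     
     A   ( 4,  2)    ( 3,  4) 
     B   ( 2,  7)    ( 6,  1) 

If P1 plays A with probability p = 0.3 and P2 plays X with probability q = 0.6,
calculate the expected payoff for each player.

E[P1] = 3.6, E[P2] = 4.06

Work:
E[P1] = p·q·π₁(A,X) + p·(1-q)·π₁(A,Y) + (1-p)·q·π₁(B,X) + (1-p)·(1-q)·π₁(B,Y)
= 0.3·0.6·4 + 0.3·0.4·3 + 0.7·0.6·2 + 0.7·0.4·6
= 3.6

E[P2] = 4.06 (similar calculation)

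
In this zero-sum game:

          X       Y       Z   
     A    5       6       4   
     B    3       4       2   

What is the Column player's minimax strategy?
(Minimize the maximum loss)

Column should play Z, value = 4

Work:
Column player minimizes Row's maximum payoff:
Column X: max payoff to Row = 5
Column Y: max payoff to Row = 6
Column Z: max payoff to Row = 4
Minimum is 4, achieved by column Z.
Minimax strategy: Z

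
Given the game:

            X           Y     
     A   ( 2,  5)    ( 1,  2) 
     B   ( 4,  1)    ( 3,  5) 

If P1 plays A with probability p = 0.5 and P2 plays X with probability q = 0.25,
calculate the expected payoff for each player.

E[P1] = 2.25, E[P2] = 3.375

Work:
E[P1] = p·q·π₁(A,X) + p·(1-q)·π₁(A,Y) + (1-p)·q·π₁(B,X) + (1-p)·(1-q)·π₁(B,Y)
= 0.5·0.25·2 + 0.5·0.75·1 + 0.5·0.25·4 + 0.5·0.75·3
= 2.25

E[P2] = 3.375 (similar calculation)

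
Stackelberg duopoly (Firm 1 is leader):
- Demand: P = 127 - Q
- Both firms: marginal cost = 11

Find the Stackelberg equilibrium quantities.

q₁* (leader) = 58.0, q₂* (follower) = 29.0

Work:
Follower's reaction: q₂ = (a - c - q₁)/2
Leader substitutes: π₁ = q₁·(a - q₁ - (a-c-q₁)/2 - c)
FOC: q₁* = (127 - 11)/2 = 58.00
Then: q₂* = (127 - 11 - 58.0)/2 = 29.00
Leader has first-mover advantage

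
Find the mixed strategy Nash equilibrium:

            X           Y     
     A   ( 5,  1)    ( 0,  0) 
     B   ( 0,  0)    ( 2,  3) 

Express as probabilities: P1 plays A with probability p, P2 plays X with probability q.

p = 0.75, q = 0.2857

Work:
Find probabilities that make opponent indifferent:
P2 chooses q to make P1 indifferent between A and B
P1 chooses p to make P2 indifferent between X and Y
Mixed NE: P1 plays (A: 0.75, B: 0.25), P2 plays (X: 0.2857, Y: 0.7143)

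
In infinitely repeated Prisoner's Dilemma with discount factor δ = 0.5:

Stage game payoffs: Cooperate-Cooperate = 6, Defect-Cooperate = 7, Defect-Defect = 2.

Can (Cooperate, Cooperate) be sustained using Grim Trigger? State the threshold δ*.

δ* = 0.2; since δ = 0.5 ≥ 0.2, cooperation can be sustained

Work:
For Grim Trigger:
Cooperate forever: 6/(1-δ)
Defect then punished: 7 + 2·δ/(1-δ)
Need: 6/(1-δ) ≥ 7 + 2·δ/(1-δ)
Solving: δ ≥ (T-R)/(T-P) = (7-6)/(7-2) = 0.2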